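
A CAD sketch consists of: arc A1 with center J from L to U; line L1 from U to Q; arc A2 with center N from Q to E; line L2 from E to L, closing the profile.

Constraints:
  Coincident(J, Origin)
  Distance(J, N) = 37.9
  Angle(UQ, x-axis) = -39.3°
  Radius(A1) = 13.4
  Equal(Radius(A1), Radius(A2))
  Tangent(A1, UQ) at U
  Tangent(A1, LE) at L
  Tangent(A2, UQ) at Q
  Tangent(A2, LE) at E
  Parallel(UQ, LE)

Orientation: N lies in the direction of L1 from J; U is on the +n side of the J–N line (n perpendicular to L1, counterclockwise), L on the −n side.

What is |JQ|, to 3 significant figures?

40.2

The slot axis is L1's direction at -39.3°, so u = (cos -39.3°, sin -39.3°) = (0.774, -0.633) and n = (−sin -39.3°, cos -39.3°) = (0.633, 0.774). J is at the origin and N lies 37.9 along u from J, so N = 37.9·u = (29.3, -24.0). Tangency of A1 to both parallel lines with radius 13.4 puts U and L at J ± 13.4·n: U = (8.49, 10.4), L = (-8.49, -10.4). Equal radii place Q and E the same way about N: Q = N + 13.4·n = (37.8, -13.6), E = N − 13.4·n = (20.8, -34.4). Then |JQ| = |Q − J| = 40.2.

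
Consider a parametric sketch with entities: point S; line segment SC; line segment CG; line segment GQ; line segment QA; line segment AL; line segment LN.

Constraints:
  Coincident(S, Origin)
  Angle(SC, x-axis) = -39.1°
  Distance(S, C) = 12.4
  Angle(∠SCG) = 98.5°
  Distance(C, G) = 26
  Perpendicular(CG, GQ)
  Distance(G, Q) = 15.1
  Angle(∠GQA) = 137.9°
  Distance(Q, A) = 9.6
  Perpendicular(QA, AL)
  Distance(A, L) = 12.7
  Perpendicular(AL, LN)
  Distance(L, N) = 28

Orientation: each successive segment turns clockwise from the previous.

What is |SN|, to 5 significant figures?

36.318

S is at the origin; SC runs at -39.1° with length 12.4, so C = (9.6230, -7.8204). ∠SCG = 98.5° gives CG at -120.60° from the x-axis; with |CG| = 26.0, G = (-3.6121, -30.200). CG ⟂ GQ, so GQ runs at 149.40°; with |GQ| = 15.1, Q = (-16.609, -22.513). ∠GQA = 137.9° gives QA at 107.30° from the x-axis; with |QA| = 9.6, A = (-19.464, -13.347). The perpendicularity gives AL at right angles to QA, so AL runs at 17.300°; with |AL| = 12.7, L = (-7.3386, -9.5708). The perpendicularity gives LN at right angles to AL, so LN runs at -72.700°; with |LN| = 28.0, N = (0.98785, -36.304). Then |SN| = |N − S| = 36.318.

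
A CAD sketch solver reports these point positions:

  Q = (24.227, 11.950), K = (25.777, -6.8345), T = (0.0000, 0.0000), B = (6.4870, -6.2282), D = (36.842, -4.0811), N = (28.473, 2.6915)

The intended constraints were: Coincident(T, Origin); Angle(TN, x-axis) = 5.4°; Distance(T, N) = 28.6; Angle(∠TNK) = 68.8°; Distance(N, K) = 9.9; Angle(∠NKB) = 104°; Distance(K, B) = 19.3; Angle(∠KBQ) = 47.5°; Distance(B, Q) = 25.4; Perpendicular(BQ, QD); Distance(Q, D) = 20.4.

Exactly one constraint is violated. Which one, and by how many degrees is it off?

Perpendicular(BQ, QD) — off by 7.50°.

T = (0.00, 0.00) ✓; TN at 5.400° ✓; |TN| = 28.60 ✓; ∠TNK = 68.80° ✓; |NK| = 9.900 ✓; ∠NKB = 104.0° ✓; |KB| = 19.30 ✓; ∠KBQ = 47.50° ✓; |BQ| = 25.40 ✓; ∠(BQ, QD) = 97.50° ✗; |QD| = 20.40 ✓.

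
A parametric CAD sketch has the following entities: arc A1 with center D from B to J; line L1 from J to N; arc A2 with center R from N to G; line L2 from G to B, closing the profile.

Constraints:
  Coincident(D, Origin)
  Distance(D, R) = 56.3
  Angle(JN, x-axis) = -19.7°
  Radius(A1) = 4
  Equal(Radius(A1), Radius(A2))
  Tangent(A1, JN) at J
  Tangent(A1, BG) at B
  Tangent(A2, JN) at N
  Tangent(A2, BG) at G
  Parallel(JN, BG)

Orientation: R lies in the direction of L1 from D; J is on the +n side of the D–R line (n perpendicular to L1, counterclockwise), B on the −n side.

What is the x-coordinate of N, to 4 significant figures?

54.35

The slot axis is L1's direction at -19.7°, so u = (cos -19.7°, sin -19.7°) = (0.9415, -0.3371) and n = (−sin -19.7°, cos -19.7°) = (0.3371, 0.9415). D is at the origin and R lies 56.3 along u from D, so R = 56.3·u = (53.00, -18.98). Tangency of A1 to both parallel lines with radius 4.0 puts J and B at D ± 4.0·n: J = (1.348, 3.766), B = (-1.348, -3.766). Equal radii place N and G the same way about R: N = R + 4.0·n = (54.35, -15.21), G = R − 4.0·n = (51.66, -22.74). So N.x = 54.35.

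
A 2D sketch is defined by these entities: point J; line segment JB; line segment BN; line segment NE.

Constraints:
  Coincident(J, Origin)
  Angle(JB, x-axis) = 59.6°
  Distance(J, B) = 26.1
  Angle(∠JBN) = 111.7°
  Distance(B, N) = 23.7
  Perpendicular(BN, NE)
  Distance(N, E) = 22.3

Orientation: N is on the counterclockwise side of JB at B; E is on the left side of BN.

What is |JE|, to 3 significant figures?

33.4

J is at the origin; JB runs at 59.6° with length 26.1, so B = 26.1·(cos 59.6°, sin 59.6°) = (13.2, 22.5). ∠JBN = 111.7°, so BN runs at 59.6° + (180° − 111.7°) = 128° from the x-axis; with |BN| = 23.7, N = B + 23.7·(cos 128°, sin 128°) = (-1.35, 41.2). The perpendicularity gives NE at right angles to BN; with |NE| = 22.3 on the left of BN, E = N + 22.3·(-0.789, -0.614) = (-18.9, 27.5). Then |JE| = |E − J| = 33.4.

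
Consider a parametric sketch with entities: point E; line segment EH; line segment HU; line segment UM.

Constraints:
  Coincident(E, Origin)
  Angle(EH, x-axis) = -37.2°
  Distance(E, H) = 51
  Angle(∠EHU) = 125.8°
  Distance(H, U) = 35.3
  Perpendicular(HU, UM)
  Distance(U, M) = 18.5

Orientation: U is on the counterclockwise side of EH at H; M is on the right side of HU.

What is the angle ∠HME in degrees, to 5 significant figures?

14.928°

E is at the origin; EH runs at -37.2° with length 51.0, so H = 51.0·(cos -37.2°, sin -37.2°) = (40.623, -30.835). ∠EHU = 125.8°, so HU runs at -37.2° + (180° − 125.8°) = 17.000° from the x-axis; with |HU| = 35.3, U = H + 35.3·(cos 17.000°, sin 17.000°) = (74.381, -20.514). HU is perpendicular to UM; with |UM| = 18.5 on the right of HU, M = U + 18.5·(0.29237, -0.95630) = (79.789, -38.205). Then cos ∠HME = MH·ME / (|MH||ME|), giving 14.928°.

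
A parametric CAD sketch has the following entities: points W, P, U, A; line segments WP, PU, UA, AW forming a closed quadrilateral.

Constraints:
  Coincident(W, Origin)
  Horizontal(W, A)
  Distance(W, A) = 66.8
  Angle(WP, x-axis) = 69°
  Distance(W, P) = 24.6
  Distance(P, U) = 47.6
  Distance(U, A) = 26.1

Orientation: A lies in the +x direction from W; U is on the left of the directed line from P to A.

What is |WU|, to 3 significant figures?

61.3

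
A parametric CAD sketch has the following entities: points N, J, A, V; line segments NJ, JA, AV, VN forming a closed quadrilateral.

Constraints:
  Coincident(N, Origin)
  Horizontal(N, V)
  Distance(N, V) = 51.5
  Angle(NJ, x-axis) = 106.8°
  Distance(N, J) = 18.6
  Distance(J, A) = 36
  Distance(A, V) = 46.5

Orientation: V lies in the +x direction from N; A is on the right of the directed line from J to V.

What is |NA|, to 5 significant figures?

17.522

N is at the origin; N and V share the same y with |NV| = 51.5 and V in +x, so V = (51.5, 0). NJ runs at 106.8° with |NJ| = 18.6, so J = (-5.3760, 17.806). A is determined by |JA| = 36.0 and |AV| = 46.5 together: it lies at the intersection of circle(J, 36.0) and circle(V, 46.5). With |JV| = 59.598, the foot of the radical line on JV is 22.532 from J and the perpendicular offset is √(36.0² − 22.532²) = 28.077. Taking the right-of-JV solution: A = (7.7379, -15.720).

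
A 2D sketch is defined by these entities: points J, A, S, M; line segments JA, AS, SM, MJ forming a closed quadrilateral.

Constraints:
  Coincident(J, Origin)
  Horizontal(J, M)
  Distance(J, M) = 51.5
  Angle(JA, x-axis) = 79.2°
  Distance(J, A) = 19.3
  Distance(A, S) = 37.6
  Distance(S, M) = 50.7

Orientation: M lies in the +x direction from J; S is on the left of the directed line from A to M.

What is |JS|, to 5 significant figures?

54.738

Checks: |AS| = 37.60 ✓; |SM| = 50.70 ✓.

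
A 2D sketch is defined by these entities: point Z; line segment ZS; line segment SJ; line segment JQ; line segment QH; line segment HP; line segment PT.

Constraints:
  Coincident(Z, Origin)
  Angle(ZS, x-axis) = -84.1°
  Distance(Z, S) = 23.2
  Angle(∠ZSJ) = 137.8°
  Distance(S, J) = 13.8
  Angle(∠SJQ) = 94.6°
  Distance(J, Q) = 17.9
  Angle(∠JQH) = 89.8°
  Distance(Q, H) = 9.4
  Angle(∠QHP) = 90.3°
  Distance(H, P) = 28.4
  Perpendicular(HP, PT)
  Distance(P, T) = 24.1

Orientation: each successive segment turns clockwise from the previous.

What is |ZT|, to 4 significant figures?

52.41

Z is at the origin; ZS runs at -84.1° with length 23.2, so S = (2.385, -23.08). ∠ZSJ = 137.8° gives SJ at -126.3° from the x-axis; with |SJ| = 13.8, J = (-5.785, -34.20). ∠SJQ = 94.6° gives JQ at 148.3° from the x-axis; with |JQ| = 17.9, Q = (-21.01, -24.79). ∠JQH = 89.8° gives QH at 58.10° from the x-axis; with |QH| = 9.4, H = (-16.05, -16.81). ∠QHP = 90.3° gives HP at -31.60° from the x-axis; with |HP| = 28.4, P = (8.142, -31.69). HP is perpendicular to PT, so PT runs at -121.6°; with |PT| = 24.1, T = (-4.486, -52.22). Then |ZT| = |T − Z| = 52.41.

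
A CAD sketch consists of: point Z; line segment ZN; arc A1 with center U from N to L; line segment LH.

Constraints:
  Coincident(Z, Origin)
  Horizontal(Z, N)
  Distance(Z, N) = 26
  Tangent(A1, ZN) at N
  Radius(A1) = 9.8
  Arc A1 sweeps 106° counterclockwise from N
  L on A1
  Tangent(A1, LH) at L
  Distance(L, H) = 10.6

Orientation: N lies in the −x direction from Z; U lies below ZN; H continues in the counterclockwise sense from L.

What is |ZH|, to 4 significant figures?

39.64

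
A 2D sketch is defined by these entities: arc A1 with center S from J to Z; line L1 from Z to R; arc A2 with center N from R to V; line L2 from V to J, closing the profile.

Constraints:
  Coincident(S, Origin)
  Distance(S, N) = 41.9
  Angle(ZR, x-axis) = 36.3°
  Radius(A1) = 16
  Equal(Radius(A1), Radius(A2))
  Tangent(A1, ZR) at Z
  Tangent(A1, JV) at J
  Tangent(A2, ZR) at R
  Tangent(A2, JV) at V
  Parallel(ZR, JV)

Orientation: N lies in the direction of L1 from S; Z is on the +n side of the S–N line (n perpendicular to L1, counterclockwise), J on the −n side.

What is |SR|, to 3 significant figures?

44.9

Tangency of A1 to both parallel lines with radius 16.0 puts Z and J at S ± 16.0·n: Z = (-9.47, 12.9), J = (9.47, -12.9). Equal radii place R and V the same way about N: R = N + 16.0·n = (24.3, 37.7), V = N − 16.0·n = (43.2, 11.9). Then |SR| = |R − S| = 44.9.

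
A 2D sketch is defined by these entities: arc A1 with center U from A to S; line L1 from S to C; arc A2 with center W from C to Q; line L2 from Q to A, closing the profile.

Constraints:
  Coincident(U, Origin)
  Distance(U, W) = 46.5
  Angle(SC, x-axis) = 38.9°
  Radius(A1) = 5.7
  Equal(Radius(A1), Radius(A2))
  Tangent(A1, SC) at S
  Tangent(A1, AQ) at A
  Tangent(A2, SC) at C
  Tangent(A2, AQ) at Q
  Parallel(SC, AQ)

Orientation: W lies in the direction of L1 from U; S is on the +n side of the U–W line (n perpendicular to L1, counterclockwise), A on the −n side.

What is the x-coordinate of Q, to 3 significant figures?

39.8

The slot axis is L1's direction at 38.9°, so u = (cos 38.9°, sin 38.9°) = (0.778, 0.628) and n = (−sin 38.9°, cos 38.9°) = (-0.628, 0.778). U is at the origin and W lies 46.5 along u from U, so W = 46.5·u = (36.2, 29.2). Tangency of A1 to both parallel lines with radius 5.7 puts S and A at U ± 5.7·n: S = (-3.58, 4.44), A = (3.58, -4.44). Equal radii place C and Q the same way about W: C = W + 5.7·n = (32.6, 33.6), Q = W − 5.7·n = (39.8, 24.8). So Q.x = 39.8.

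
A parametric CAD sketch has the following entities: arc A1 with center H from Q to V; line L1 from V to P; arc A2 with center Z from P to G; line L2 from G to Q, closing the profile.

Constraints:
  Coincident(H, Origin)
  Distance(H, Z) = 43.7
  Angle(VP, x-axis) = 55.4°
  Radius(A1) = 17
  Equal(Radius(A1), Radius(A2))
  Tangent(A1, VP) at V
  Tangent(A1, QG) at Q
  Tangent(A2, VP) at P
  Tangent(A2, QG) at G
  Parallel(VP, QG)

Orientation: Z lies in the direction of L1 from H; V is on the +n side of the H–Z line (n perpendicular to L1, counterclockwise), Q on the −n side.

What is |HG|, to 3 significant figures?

46.9

Tangency of A1 to both parallel lines with radius 17.0 puts V and Q at H ± 17.0·n: V = (-14.0, 9.65), Q = (14.0, -9.65). Equal radii place P and G the same way about Z: P = Z + 17.0·n = (10.8, 45.6), G = Z − 17.0·n = (38.8, 26.3). Then |HG| = |G − H| = 46.9.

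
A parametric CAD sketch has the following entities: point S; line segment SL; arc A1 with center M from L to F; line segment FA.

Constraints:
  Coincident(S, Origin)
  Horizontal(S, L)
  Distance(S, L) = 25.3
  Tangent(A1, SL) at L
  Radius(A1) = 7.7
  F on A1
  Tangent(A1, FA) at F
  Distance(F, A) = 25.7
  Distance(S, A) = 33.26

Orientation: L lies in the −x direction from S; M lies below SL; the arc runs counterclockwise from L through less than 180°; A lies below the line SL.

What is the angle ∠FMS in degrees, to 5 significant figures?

150.58°

Checks: ∠(ML, LS) = 90.00° ✓; |ML| = 7.700 ✓; |MF| = 7.700 ✓; ∠(MF, FA) = 90.00° ✓; |FA| = 25.70 ✓; |SA| = 33.26 ✓.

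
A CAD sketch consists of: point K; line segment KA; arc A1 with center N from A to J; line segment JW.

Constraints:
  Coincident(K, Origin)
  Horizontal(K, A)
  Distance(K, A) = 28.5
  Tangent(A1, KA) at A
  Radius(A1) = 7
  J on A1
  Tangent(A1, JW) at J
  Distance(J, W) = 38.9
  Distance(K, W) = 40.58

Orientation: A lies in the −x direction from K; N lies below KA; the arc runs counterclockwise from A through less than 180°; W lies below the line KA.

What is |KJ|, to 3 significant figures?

35.6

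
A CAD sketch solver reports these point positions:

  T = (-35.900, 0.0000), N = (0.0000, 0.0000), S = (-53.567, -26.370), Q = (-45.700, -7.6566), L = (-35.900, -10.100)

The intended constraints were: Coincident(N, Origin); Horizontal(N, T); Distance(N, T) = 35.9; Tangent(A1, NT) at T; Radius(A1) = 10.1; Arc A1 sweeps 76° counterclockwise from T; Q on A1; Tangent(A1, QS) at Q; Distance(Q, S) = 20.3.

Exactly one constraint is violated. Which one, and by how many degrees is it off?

Tangent(A1, QS) at Q — off by 8.80°.

N = (0.00, 0.00) ✓; N.y = 0.00, T.y = 0.00 ✓; |NT| = 35.90 ✓; ∠(LT, TN) = 90.00° ✓; |LT| = 10.10 ✓; bearing(L→Q) − bearing(L→T) = 76.00° ✓; |LQ| = 10.10 ✓; ∠(LQ, QS) = 98.80° ✗; |QS| = 20.30 ✓.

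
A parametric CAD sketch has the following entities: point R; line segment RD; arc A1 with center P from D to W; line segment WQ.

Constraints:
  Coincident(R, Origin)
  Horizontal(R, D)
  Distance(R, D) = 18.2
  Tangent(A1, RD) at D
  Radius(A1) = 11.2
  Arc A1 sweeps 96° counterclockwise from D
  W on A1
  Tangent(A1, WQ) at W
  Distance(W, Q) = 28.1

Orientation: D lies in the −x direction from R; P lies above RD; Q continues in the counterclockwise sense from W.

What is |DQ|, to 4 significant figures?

41.14

R is at the origin; R and D share the same y with |RD| = 18.2 and D on the −x side, so D = (-18.20, 0.000). Tangency of A1 to RD means the radius PD is perpendicular to RD, so P = D + (0, 11.2) = (-18.20, 11.20). On A1, D sits at bearing -90° from P; a 96° counterclockwise sweep puts W at bearing 6°, so W = P + 11.2·(cos 6°, sin 6°) = (-7.061, 12.37). Tangency of A1 to WQ means the radius PW is perpendicular to WQ, so WQ runs along (−sin 6°, cos 6°); with |WQ| = 28.1, Q = (-9.999, 40.32). Then |DQ| = |Q − D| = 41.14.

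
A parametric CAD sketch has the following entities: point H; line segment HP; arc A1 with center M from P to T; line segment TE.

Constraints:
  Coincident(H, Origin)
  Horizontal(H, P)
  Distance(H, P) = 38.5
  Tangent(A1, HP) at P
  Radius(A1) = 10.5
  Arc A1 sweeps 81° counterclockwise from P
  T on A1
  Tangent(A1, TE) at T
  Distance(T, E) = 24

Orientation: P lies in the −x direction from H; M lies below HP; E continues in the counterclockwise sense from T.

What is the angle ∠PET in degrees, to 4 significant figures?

14.45°

H is at the origin; HP is horizontal with |HP| = 38.5 and P on the −x side, so P = (-38.50, 0.000). Since A1 is tangent to HP there, MP ⟂ HP, so M = P + (0, -10.5) = (-38.50, -10.50). On A1, P sits at bearing 90° from M; an 81° counterclockwise sweep puts T at bearing 171°, so T = M + 10.5·(cos 171°, sin 171°) = (-48.87, -8.857). Since A1 is tangent to TE there, MT ⟂ TE, so TE runs along (−sin 171°, cos 171°); with |TE| = 24.0, E = (-52.63, -32.56). Then cos ∠PET = EP·ET / (|EP||ET|), giving 14.45°.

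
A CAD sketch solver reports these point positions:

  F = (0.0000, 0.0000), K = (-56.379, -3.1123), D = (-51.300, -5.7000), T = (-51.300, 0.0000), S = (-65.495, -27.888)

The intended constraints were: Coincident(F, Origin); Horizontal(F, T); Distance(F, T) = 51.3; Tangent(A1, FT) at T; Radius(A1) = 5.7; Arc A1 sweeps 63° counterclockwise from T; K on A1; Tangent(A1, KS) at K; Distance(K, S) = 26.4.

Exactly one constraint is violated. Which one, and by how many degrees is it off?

Tangent(A1, KS) at K — off by 6.80°.

F = (0.00, 0.00) ✓; F.y = 0.00, T.y = 0.00 ✓; |FT| = 51.30 ✓; ∠(DT, TF) = 90.00° ✓; |DT| = 5.700 ✓; bearing(D→K) − bearing(D→T) = 63.00° ✓; |DK| = 5.700 ✓; ∠(DK, KS) = 83.20° ✗; |KS| = 26.40 ✓.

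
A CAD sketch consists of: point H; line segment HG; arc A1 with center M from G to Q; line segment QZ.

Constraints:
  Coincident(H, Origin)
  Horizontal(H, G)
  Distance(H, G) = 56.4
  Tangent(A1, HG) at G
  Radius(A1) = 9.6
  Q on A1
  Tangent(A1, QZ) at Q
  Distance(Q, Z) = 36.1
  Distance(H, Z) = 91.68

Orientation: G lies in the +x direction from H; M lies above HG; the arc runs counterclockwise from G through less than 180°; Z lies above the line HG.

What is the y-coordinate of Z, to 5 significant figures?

32.957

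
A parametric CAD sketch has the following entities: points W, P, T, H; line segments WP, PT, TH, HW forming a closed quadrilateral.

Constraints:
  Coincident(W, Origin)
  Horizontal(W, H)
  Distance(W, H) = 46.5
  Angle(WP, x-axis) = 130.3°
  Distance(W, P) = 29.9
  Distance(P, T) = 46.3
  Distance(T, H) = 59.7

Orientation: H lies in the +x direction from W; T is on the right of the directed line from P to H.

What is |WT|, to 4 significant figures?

24.00

Checks: |PT| = 46.30 ✓; |TH| = 59.70 ✓.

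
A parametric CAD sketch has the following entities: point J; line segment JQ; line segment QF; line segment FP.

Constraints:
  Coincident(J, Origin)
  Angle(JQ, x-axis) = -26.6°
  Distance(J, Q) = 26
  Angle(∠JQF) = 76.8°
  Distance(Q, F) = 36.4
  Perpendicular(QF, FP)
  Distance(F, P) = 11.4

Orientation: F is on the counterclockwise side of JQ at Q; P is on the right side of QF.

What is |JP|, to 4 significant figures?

47.71

∠JQF = 76.8°, so QF runs at -26.6° + (180° − 76.8°) = 76.60° from the x-axis; with |QF| = 36.4, F = Q + 36.4·(cos 76.60°, sin 76.60°) = (31.68, 23.77). The perpendicularity gives FP at right angles to QF; with |FP| = 11.4 on the right of QF, P = F + 11.4·(0.9728, -0.2317) = (42.77, 21.13). Then |JP| = |P − J| = 47.71.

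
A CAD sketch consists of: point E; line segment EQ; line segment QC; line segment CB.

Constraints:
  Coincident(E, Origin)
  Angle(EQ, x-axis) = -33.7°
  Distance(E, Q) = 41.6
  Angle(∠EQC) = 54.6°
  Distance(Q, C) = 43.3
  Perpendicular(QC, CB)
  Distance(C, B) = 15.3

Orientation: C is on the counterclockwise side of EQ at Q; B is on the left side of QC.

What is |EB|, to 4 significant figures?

26.74

E is at the origin; EQ runs at -33.7° with length 41.6, so Q = 41.6·(cos -33.7°, sin -33.7°) = (34.61, -23.08). ∠EQC = 54.6°, so QC runs at -33.7° + (180° − 54.6°) = 91.70° from the x-axis; with |QC| = 43.3, C = Q + 43.3·(cos 91.70°, sin 91.70°) = (33.32, 20.20). QC ⟂ CB; with |CB| = 15.3 on the left of QC, B = C + 15.3·(-0.9996, -0.02967) = (18.03, 19.75). Then |EB| = |B − E| = 26.74.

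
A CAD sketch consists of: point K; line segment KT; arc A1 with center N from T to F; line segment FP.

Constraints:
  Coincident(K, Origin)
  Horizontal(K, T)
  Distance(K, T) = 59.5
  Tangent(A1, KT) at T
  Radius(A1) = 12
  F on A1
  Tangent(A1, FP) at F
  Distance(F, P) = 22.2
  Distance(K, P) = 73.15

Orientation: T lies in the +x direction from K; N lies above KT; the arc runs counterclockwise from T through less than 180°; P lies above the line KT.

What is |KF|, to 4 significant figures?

72.58

K is at the origin; KT is horizontal with |KT| = 59.5 and T on the +x side, so T = (59.50, 0.000). Since A1 is tangent to KT there, NT ⟂ KT, so N = T + (0, 12) = (59.50, 12.00). Since NF ⟂ FP (tangency), |NP| = √(12.0² + 22.2²) = 25.24 regardless of where F sits on A1. So P lies on both circle(K, 73.15) and circle(N, 25.24); the above-KT intersection is P = (63.12, 36.98). F is the foot of the tangent from P: F = (70.77, 16.13).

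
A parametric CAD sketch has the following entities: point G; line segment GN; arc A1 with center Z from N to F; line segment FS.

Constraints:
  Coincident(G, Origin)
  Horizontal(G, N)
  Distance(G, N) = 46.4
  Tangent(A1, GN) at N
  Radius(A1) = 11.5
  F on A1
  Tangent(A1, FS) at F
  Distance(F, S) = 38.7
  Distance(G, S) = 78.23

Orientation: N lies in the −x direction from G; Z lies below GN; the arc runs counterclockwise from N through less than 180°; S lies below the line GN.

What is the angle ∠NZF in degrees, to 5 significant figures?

85.636°

Checks: |ZF| = 11.50 ✓; ∠(ZF, FS) = 90.00° ✓; |FS| = 38.70 ✓; |GS| = 78.23 ✓.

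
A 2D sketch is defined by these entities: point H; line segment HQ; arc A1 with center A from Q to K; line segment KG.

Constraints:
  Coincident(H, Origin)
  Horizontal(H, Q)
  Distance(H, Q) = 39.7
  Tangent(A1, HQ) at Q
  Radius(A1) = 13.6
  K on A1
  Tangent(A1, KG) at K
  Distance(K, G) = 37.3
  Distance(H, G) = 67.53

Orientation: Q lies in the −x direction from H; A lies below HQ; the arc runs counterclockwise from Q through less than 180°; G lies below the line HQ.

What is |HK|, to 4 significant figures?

55.56

Checks: |AK| = 13.60 ✓; ∠(AK, KG) = 90.00° ✓; |KG| = 37.30 ✓; |HG| = 67.53 ✓.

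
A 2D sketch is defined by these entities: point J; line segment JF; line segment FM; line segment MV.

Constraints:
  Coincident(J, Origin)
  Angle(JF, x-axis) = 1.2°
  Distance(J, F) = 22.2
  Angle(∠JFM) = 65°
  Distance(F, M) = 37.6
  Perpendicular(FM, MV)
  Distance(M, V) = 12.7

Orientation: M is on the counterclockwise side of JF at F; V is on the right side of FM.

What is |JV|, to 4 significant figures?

43.28

J is at the origin; JF runs at 1.2° with length 22.2, so F = 22.2·(cos 1.2°, sin 1.2°) = (22.20, 0.4649). ∠JFM = 65.0°, so FM runs at 1.2° + (180° − 65.0°) = 116.2° from the x-axis; with |FM| = 37.6, M = F + 37.6·(cos 116.2°, sin 116.2°) = (5.595, 34.20). The perpendicularity gives MV at right angles to FM; with |MV| = 12.7 on the right of FM, V = M + 12.7·(0.8973, 0.4415) = (16.99, 39.81). Then |JV| = |V − J| = 43.28.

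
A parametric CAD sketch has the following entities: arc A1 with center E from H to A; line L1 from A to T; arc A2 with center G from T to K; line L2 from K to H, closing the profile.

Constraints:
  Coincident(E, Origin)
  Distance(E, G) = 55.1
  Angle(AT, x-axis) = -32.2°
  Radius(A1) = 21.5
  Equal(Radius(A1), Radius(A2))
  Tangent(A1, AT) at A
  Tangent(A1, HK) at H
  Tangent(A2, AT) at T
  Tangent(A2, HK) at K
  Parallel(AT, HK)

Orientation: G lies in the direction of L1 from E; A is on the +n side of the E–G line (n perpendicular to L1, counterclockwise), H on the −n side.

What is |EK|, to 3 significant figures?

59.1

The slot axis is L1's direction at -32.2°, so u = (cos -32.2°, sin -32.2°) = (0.846, -0.533) and n = (−sin -32.2°, cos -32.2°) = (0.533, 0.846). E is at the origin and G lies 55.1 along u from E, so G = 55.1·u = (46.6, -29.4). Tangency of A1 to both parallel lines with radius 21.5 puts A and H at E ± 21.5·n: A = (11.5, 18.2), H = (-11.5, -18.2). Equal radii place T and K the same way about G: T = G + 21.5·n = (58.1, -11.2), K = G − 21.5·n = (35.2, -47.6). Then |EK| = |K − E| = 59.1.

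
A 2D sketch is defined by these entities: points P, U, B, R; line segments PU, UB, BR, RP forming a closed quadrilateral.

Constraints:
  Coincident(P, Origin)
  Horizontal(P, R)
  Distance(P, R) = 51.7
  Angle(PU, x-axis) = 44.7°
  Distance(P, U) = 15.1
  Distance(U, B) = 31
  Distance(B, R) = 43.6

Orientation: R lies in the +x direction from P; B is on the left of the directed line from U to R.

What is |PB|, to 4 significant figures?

45.88

P is at the origin; PR is horizontal with |PR| = 51.7 and R in +x, so R = (51.7, 0). PU runs at 44.7° with |PU| = 15.1, so U = (10.73, 10.62). B is determined by |UB| = 31.0 and |BR| = 43.6 together: it lies at the intersection of circle(U, 31.0) and circle(R, 43.6). With |UR| = 42.32, the foot of the radical line on UR is 10.06 from U and the perpendicular offset is √(31.0² − 10.06²) = 29.32. Taking the left-of-UR solution: B = (27.83, 36.48).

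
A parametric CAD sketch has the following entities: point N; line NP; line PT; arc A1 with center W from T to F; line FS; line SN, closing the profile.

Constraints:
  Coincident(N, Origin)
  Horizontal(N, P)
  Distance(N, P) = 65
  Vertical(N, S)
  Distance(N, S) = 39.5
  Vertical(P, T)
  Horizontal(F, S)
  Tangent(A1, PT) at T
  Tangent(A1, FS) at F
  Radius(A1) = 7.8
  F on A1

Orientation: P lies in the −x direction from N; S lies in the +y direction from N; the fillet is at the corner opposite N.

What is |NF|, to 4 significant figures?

69.51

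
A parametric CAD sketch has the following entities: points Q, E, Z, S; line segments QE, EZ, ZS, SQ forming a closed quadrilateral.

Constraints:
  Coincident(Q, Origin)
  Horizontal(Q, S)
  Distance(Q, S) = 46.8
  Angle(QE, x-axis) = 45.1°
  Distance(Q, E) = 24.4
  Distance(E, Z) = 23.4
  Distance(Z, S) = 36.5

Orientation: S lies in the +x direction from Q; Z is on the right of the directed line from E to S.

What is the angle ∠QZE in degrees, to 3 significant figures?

80.4°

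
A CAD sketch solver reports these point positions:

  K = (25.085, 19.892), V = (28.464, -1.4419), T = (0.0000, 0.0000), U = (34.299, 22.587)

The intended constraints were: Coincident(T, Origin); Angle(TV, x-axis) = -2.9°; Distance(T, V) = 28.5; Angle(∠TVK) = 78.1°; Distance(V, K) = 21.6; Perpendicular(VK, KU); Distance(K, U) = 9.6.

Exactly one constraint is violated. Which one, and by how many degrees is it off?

Perpendicular(VK, KU) — off by 7.30°.

T = (0.00, 0.00) ✓; TV at -2.900° ✓; |TV| = 28.50 ✓; ∠TVK = 78.10° ✓; |VK| = 21.60 ✓; ∠(VK, KU) = 82.70° ✗; |KU| = 9.600 ✓.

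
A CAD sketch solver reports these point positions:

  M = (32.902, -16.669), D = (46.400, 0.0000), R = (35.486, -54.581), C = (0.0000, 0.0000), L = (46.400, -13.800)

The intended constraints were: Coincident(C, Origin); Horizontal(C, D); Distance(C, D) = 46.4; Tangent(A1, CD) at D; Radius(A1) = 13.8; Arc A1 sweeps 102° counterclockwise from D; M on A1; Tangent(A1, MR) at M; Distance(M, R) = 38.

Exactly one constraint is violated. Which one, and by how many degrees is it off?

Tangent(A1, MR) at M — off by 8.10°.

C = (0.00, 0.00) ✓; C.y = 0.00, D.y = 0.00 ✓; |CD| = 46.40 ✓; ∠(LD, DC) = 90.00° ✓; |LD| = 13.80 ✓; bearing(L→M) − bearing(L→D) = 102.0° ✓; |LM| = 13.80 ✓; ∠(LM, MR) = 98.10° ✗; |MR| = 38.00 ✓.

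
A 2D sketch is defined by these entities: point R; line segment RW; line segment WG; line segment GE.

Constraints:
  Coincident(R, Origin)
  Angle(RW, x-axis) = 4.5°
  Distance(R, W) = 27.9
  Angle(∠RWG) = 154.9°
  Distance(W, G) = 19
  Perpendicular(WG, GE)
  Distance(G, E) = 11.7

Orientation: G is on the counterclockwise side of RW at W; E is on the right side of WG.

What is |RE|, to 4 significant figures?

50.13

R is at the origin; RW runs at 4.5° with length 27.9, so W = 27.9·(cos 4.5°, sin 4.5°) = (27.81, 2.189). ∠RWG = 154.9°, so WG runs at 4.5° + (180° − 154.9°) = 29.60° from the x-axis; with |WG| = 19.0, G = W + 19.0·(cos 29.60°, sin 29.60°) = (44.33, 11.57). WG is perpendicular to GE; with |GE| = 11.7 on the right of WG, E = G + 11.7·(0.4939, -0.8695) = (50.11, 1.401). Then |RE| = |E − R| = 50.13.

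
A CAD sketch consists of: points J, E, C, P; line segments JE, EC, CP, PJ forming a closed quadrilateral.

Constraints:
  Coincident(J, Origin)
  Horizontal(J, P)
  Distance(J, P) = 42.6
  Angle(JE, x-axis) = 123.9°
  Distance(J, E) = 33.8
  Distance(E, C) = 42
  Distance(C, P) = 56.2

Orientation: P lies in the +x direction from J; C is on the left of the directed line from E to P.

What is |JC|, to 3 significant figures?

52.8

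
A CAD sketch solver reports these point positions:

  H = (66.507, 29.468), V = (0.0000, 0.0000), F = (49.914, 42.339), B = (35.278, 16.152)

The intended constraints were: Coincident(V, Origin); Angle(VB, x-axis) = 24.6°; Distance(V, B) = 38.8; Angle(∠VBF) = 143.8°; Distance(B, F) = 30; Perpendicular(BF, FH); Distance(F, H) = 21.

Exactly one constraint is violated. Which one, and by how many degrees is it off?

Perpendicular(BF, FH) — off by 8.60°.

V = (0.00, 0.00) ✓; VB at 24.60° ✓; |VB| = 38.80 ✓; ∠VBF = 143.8° ✓; |BF| = 30.00 ✓; ∠(BF, FH) = 98.60° ✗; |FH| = 21.00 ✓.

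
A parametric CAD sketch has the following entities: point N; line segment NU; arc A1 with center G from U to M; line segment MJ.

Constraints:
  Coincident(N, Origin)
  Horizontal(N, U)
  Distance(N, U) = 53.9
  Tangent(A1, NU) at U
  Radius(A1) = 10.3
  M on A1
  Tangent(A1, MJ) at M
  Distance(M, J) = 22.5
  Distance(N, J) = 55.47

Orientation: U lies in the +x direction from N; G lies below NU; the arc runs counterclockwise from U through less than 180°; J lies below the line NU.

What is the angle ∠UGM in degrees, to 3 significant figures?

92.2°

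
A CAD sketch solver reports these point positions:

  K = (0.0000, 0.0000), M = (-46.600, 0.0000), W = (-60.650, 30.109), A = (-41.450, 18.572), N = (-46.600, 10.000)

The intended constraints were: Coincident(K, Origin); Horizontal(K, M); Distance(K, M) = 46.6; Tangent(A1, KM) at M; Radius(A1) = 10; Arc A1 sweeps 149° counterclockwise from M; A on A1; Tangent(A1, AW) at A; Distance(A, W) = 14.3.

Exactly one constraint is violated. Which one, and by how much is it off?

Distance(A, W) = 14.3 — off by 8.10.

K = (0.00, 0.00) ✓; K.y = 0.00, M.y = 0.00 ✓; |KM| = 46.60 ✓; ∠(NM, MK) = 90.00° ✓; |NM| = 10.00 ✓; bearing(N→A) − bearing(N→M) = 149.0° ✓; |NA| = 10.00 ✓; ∠(NA, AW) = 90.00° ✓; |AW| = 22.40 ✗.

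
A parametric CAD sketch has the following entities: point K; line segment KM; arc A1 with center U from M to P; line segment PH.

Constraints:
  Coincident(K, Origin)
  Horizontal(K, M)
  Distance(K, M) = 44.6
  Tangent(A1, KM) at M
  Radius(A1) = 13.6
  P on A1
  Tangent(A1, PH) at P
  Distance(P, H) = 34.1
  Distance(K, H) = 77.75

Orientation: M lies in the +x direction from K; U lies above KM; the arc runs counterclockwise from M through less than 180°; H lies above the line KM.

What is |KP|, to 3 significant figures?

59.2

K is at the origin; KM is horizontal with |KM| = 44.6 and M on the +x side, so M = (44.6, 0.00). Tangency of A1 to KM means the radius UM is perpendicular to KM, so U = M + (0, 13.6) = (44.6, 13.6). Since UP ⟂ PH (tangency), |UH| = √(13.6² + 34.1²) = 36.7 regardless of where P sits on A1. So H lies on both circle(K, 77.75) and circle(U, 36.7); the above-KM intersection is H = (63.2, 45.2). P is the foot of the tangent from H: P = (58.0, 11.5).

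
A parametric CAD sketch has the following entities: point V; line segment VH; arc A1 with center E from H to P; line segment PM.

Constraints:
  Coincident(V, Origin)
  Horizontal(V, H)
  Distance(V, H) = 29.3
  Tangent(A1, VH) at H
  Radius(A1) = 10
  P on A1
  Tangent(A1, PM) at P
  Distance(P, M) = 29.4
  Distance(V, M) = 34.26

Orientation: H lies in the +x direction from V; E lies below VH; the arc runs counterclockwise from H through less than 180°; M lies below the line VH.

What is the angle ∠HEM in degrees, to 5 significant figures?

138.23°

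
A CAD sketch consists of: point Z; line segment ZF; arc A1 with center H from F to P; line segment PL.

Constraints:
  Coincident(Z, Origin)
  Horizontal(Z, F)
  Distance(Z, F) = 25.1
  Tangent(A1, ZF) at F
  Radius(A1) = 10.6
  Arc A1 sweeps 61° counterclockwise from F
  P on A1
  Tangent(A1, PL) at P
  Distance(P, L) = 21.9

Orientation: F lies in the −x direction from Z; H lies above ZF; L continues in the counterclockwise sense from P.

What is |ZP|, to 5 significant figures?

16.745

Z is at the origin; Z and F share the same y with |ZF| = 25.1 and F on the −x side, so F = (-25.100, 0.0000). A1 meets ZF tangentially, so HF is at right angles to ZF, so H = F + (0, 10.6) = (-25.100, 10.600). On A1, F sits at bearing -90° from H; a 61° counterclockwise sweep puts P at bearing -29°, so P = H + 10.6·(cos -29°, sin -29°) = (-15.829, 5.4610). Then |ZP| = |P − Z| = 16.745.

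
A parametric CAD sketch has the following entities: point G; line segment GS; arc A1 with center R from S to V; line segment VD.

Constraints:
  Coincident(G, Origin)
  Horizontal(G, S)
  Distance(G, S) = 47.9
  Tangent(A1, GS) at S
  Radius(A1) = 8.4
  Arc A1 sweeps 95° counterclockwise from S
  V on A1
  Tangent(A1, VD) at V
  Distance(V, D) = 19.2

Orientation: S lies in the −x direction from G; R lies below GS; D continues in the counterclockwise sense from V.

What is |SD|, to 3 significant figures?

29.0

G is at the origin; GS is horizontal with |GS| = 47.9 and S on the −x side, so S = (-47.9, 0.00). Since A1 is tangent to GS there, RS ⟂ GS, so R = S + (0, -8.4) = (-47.9, -8.40). On A1, S sits at bearing 90° from R; a 95° counterclockwise sweep puts V at bearing 185°, so V = R + 8.4·(cos 185°, sin 185°) = (-56.3, -9.13). Since A1 is tangent to VD there, RV ⟂ VD, so VD runs along (−sin 185°, cos 185°); with |VD| = 19.2, D = (-54.6, -28.3). Then |SD| = |D − S| = 29.0.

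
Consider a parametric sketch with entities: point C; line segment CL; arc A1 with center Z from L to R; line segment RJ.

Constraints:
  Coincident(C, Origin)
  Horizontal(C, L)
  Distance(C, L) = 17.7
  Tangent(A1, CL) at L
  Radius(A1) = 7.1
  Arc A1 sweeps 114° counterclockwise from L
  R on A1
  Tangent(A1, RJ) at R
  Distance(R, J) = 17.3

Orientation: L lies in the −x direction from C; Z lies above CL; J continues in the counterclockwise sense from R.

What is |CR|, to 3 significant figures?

15.0

C is at the origin; CL is horizontal with |CL| = 17.7 and L on the −x side, so L = (-17.7, 0.00). A1 meets CL tangentially, so ZL is at right angles to CL, so Z = L + (0, 7.1) = (-17.7, 7.10). On A1, L sits at bearing -90° from Z; a 114° counterclockwise sweep puts R at bearing 24°, so R = Z + 7.1·(cos 24°, sin 24°) = (-11.2, 9.99). Then |CR| = |R − C| = 15.0.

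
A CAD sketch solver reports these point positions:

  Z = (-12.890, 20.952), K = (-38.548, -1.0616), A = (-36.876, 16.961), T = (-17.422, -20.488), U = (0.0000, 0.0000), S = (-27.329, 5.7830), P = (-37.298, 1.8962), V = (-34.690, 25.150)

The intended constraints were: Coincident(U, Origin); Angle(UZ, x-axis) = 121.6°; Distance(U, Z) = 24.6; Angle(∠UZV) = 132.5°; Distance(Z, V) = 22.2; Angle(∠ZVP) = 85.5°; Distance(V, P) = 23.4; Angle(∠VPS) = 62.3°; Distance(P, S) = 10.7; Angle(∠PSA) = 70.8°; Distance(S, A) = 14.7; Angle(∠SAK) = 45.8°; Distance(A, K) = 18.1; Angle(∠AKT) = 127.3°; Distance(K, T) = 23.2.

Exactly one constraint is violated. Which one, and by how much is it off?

Distance(K, T) = 23.2 — off by 5.50.

U = (0.00, 0.00) ✓; UZ at 121.6° ✓; |UZ| = 24.60 ✓; ∠UZV = 132.5° ✓; |ZV| = 22.20 ✓; ∠ZVP = 85.50° ✓; |VP| = 23.40 ✓; ∠VPS = 62.30° ✓; |PS| = 10.70 ✓; ∠PSA = 70.80° ✓; |SA| = 14.70 ✓; ∠SAK = 45.80° ✓; |AK| = 18.10 ✓; ∠AKT = 127.3° ✓; |KT| = 28.70 ✗.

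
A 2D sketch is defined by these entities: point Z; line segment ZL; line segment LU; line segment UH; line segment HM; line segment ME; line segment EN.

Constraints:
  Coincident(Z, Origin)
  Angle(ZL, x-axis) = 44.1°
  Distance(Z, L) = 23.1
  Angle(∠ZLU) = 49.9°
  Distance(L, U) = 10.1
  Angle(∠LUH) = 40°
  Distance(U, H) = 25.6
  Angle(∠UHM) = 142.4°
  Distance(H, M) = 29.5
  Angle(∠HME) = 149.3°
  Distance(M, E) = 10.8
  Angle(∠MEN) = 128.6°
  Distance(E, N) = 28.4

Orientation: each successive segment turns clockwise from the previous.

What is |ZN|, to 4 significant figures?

76.01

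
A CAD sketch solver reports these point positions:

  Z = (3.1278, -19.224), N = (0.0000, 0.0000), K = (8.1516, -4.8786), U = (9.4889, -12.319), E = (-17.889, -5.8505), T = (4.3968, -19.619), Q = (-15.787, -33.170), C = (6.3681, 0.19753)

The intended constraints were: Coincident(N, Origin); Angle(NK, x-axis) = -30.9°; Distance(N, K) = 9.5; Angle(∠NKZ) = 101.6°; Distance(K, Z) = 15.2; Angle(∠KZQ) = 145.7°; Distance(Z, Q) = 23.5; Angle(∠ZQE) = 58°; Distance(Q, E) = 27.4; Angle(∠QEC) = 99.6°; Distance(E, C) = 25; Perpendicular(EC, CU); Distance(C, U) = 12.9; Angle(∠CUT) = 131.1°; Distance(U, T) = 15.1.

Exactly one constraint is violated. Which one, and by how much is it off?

Distance(U, T) = 15.1 — off by 6.20.

N = (0.00, 0.00) ✓; NK at -30.90° ✓; |NK| = 9.500 ✓; ∠NKZ = 101.6° ✓; |KZ| = 15.20 ✓; ∠KZQ = 145.7° ✓; |ZQ| = 23.50 ✓; ∠ZQE = 58.00° ✓; |QE| = 27.40 ✓; ∠QEC = 99.60° ✓; |EC| = 25.00 ✓; ∠(EC, CU) = 90.00° ✓; |CU| = 12.90 ✓; ∠CUT = 131.1° ✓; |UT| = 8.901 ✗.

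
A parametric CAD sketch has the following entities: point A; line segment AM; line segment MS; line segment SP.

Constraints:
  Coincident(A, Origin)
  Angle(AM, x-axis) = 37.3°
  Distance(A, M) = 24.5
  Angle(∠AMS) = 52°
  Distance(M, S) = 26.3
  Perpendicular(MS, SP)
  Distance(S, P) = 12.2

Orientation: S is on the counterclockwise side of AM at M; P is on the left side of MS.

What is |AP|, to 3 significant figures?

13.3

A is at the origin; AM runs at 37.3° with length 24.5, so M = 24.5·(cos 37.3°, sin 37.3°) = (19.5, 14.8). ∠AMS = 52.0°, so MS runs at 37.3° + (180° − 52.0°) = 165° from the x-axis; with |MS| = 26.3, S = M + 26.3·(cos 165°, sin 165°) = (-5.95, 21.5). The perpendicularity gives SP at right angles to MS; with |SP| = 12.2 on the left of MS, P = S + 12.2·(-0.254, -0.967) = (-9.05, 9.72). Then |AP| = |P − A| = 13.3.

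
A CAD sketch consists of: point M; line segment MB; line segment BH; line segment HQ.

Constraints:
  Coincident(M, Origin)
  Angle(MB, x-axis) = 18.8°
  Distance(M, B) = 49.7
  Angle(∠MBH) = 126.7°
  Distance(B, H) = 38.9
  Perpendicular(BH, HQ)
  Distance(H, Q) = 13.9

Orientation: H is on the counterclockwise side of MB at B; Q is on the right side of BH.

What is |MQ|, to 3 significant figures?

87.1

∠MBH = 126.7°, so BH runs at 18.8° + (180° − 126.7°) = 72.1° from the x-axis; with |BH| = 38.9, H = B + 38.9·(cos 72.1°, sin 72.1°) = (59.0, 53.0). BH is perpendicular to HQ; with |HQ| = 13.9 on the right of BH, Q = H + 13.9·(0.952, -0.307) = (72.2, 48.8). Then |MQ| = |Q − M| = 87.1.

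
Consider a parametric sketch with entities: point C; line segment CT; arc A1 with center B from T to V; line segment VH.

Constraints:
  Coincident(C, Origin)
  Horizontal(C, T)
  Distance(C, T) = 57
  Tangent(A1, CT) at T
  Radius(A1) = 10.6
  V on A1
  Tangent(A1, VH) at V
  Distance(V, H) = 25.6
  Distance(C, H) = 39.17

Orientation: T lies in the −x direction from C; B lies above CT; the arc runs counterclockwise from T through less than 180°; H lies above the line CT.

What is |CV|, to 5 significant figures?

49.237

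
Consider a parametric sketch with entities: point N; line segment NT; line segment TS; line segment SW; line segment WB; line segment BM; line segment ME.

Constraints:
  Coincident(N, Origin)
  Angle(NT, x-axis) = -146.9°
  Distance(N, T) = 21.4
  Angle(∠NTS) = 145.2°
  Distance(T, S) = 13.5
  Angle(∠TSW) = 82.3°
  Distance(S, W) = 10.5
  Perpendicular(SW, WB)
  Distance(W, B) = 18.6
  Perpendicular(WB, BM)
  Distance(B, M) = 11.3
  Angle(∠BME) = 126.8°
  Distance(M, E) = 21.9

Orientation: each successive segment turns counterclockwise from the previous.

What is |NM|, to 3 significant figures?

20.1

N is at the origin; NT runs at -146.9° with length 21.4, so T = (-17.9, -11.7). ∠NTS = 145.2° gives TS at -112° from the x-axis; with |TS| = 13.5, S = (-23.0, -24.2). ∠TSW = 82.3° gives SW at -14.4° from the x-axis; with |SW| = 10.5, W = (-12.8, -26.8). The perpendicularity gives WB at right angles to SW, so WB runs at 75.6°; with |WB| = 18.6, B = (-8.21, -8.79). WB is perpendicular to BM, so BM runs at 166°; with |BM| = 11.3, M = (-19.2, -5.98). Then |NM| = |M − N| = 20.1.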